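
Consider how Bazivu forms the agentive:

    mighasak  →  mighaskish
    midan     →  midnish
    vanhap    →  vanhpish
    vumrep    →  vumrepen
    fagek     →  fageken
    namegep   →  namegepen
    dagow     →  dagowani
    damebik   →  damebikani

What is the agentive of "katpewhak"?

"katpewhak" has last vowel 'a'. The stems whose last vowel is 'a' (mighasak → mighaskish, midan → midnish, vanhap → vanhpish) delete the last vowel and add -ish.
So katpewhak → katpewhkish.

katpewhkish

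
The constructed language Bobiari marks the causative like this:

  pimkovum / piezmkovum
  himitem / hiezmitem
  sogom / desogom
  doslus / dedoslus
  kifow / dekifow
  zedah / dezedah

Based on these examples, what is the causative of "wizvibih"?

pimkovum and sogom both end in -m yet inflect differently (piezmkovum, desogom), so the final letter is not what conditions the rule; the number of vowels is.
"wizvibih" has 3 vowels. The stems with 3 vowels (pimkovum → piezmkovum, himitem → hiezmitem) insert -ez- after the first vowel.
So wizvibih → wiezzvibih.

wiezzvibih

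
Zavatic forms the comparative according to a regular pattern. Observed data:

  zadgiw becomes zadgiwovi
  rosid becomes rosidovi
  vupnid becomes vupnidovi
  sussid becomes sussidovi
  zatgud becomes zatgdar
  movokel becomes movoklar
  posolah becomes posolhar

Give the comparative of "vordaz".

vordzar

rosid and zatgud both end in -d yet inflect differently (rosidovi, zatgdar), so the final letter is not what conditions the rule; the last vowel is.
"vordaz" has last vowel 'a'. The one such stem in the data (posolah → posolhar) deletes the last vowel and adds -ar (as do zatgud, movokel), so the same rule applies.
So vordaz → vordzar.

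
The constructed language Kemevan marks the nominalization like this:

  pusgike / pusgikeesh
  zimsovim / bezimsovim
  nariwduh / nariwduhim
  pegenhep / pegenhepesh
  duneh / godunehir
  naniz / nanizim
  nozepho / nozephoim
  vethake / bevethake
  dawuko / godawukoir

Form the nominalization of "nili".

niliim

"nili" begins with n-. The stems beginning with n- (nozepho → nozephoim, naniz → nanizim, nariwduh → nariwduhim) add -im.
The other patterns: stems beginning with p- add -esh; stems beginning with d- add go- … -ir around the stem; stems beginning with v- or z- add the prefix be-.
So nili → niliim.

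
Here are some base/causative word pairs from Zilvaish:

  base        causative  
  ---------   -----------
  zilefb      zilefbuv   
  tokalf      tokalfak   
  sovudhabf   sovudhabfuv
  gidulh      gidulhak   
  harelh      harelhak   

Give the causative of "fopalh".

fopalhak

"fopalh" has second-to-last letter 'l'. The stems whose second-to-last letter is 'l' (tokalf → tokalfak, harelh → harelhak, gidulh → gidulhak) add -ak.
The other pattern: stems whose second-to-last letter is 'b' or 'f' add -uv.
So fopalh → fopalhak.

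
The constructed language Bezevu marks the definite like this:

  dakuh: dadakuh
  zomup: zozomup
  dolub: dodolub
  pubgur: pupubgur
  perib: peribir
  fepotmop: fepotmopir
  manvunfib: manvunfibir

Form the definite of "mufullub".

dolub and perib both end in -b yet inflect differently (dodolub, peribir), so the final letter is not what conditions the rule; the last vowel is.
"mufullub" has last vowel 'u'. The stems whose last vowel is 'u' (dakuh → dadakuh, zomup → zozomup, dolub → dodolub) repeat the first consonant+vowel as a prefix.
So mufullub → mumufullub.

mumufullub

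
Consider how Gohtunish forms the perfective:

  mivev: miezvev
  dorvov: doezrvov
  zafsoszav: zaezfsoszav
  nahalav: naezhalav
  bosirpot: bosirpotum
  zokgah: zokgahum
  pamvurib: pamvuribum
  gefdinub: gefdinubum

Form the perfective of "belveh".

dorvov and bosirpot both have last vowel 'o' yet inflect differently (doezrvov, bosirpotum), so the last vowel is not what conditions the rule; the final letter is.
"belveh" ends in -h. The one such stem in the data (zokgah → zokgahum) adds -um, so the same rule applies.
The other pattern: stems ending in -v insert -ez- after the first vowel.
So belveh → belvehum.

belvehum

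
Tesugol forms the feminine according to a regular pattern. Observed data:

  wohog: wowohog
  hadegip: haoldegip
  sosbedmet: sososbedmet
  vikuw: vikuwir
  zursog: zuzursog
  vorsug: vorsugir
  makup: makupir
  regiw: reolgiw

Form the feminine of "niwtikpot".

"niwtikpot" has last vowel 'o'. The stems whose last vowel is 'o' (zursog → zuzursog, wohog → wowohog) repeat the first consonant+vowel as a prefix.
The other patterns: stems whose last vowel is 'i' insert -ol- after the first vowel; stems whose last vowel is 'u' add -ir.
So niwtikpot → niniwtikpot.

niniwtikpot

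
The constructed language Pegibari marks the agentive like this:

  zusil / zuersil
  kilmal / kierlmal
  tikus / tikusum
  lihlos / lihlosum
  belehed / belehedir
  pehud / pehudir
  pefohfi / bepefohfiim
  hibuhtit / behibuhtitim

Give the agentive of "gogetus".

gogetusum

tikus and pehud both have last vowel 'u' yet inflect differently (tikusum, pehudir), so the last vowel is not what conditions the rule; the final letter is.
"gogetus" ends in -s. The stems ending in -s (tikus → tikusum, lihlos → lihlosum) add -um.
So gogetus → gogetusum.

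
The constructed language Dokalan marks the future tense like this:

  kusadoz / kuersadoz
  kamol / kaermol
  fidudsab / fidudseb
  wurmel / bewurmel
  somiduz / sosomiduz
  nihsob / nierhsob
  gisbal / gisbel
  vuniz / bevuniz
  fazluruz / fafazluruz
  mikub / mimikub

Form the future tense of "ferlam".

ferlem

somiduz and vuniz both end in -z yet inflect differently (sosomiduz, bevuniz), so the final letter is not what conditions the rule; the last vowel is.
"ferlam" has last vowel 'a'. The stems whose last vowel is 'a' (fidudsab → fidudseb, gisbal → gisbel) change the last vowel to 'e'.
The other patterns: stems whose last vowel is 'u' repeat the first consonant+vowel as a prefix; stems whose last vowel is 'e' or 'i' add the prefix be-; stems whose last vowel is 'o' insert -er- after the first vowel.
So ferlam → ferlem.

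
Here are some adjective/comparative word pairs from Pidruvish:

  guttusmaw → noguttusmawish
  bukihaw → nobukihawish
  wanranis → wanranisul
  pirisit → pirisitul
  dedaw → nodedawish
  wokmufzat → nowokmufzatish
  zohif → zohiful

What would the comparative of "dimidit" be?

dimiditul

wokmufzat and pirisit both end in -t yet inflect differently (nowokmufzatish, pirisitul), so the final letter is not what conditions the rule; the last vowel is.
"dimidit" has last vowel 'i'. The stems whose last vowel is 'i' (wanranis → wanranisul, zohif → zohiful, pirisit → pirisitul) add -ul.
So dimidit → dimiditul.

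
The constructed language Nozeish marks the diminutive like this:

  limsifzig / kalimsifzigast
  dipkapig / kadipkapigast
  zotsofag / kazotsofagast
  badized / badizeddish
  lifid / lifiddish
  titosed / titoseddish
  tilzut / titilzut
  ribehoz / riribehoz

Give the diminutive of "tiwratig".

katiwratigast

limsifzig and lifid both have last vowel 'i' yet inflect differently (kalimsifzigast, lifiddish), so the last vowel is not what conditions the rule; the final letter is.
"tiwratig" ends in -g. The stems ending in -g (limsifzig → kalimsifzigast, dipkapig → kadipkapigast, zotsofag → kazotsofagast) add ka- … -ast around the stem.
The other patterns: stems ending in -d double the final consonant and add -ish; stems ending in -t or -z repeat the first consonant+vowel as a prefix.
So tiwratig → katiwratigast.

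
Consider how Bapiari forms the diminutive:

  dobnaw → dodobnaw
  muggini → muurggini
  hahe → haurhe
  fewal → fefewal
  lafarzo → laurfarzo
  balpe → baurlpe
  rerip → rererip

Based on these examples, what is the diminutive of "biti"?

biurti

muggini and rerip both have last vowel 'i' yet inflect differently (muurggini, rererip), so the last vowel is not what conditions the rule; whether the stem ends in a vowel or a consonant is.
"biti" ends in a vowel. The stems ending in a vowel (muggini → muurggini, balpe → baurlpe, hahe → haurhe) insert -ur- after the first vowel.
The other pattern: stems ending in a consonant repeat the first consonant+vowel as a prefix.
So biti → biurti.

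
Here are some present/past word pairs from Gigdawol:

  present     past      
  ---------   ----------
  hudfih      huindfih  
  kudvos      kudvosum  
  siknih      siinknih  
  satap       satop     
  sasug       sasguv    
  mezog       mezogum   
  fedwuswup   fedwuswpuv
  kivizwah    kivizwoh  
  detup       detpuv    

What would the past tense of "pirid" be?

mezog and sasug both end in -g yet inflect differently (mezogum, sasguv), so the final letter is not what conditions the rule; the last vowel is.
"pirid" has last vowel 'i'. The stems whose last vowel is 'i' (siknih → siinknih, hudfih → huindfih) insert -in- after the first vowel.
The other patterns: stems whose last vowel is 'o' add -um; stems whose last vowel is 'u' delete the last vowel and add -uv; stems whose last vowel is 'a' change the last vowel to 'o'.
So pirid → piinrid.

piinrid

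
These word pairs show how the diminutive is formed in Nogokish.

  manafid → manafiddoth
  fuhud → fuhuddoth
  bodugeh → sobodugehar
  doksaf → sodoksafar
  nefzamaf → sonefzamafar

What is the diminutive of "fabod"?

faboddoth

manafid and bodugeh both have 3 vowels yet inflect differently (manafiddoth, sobodugehar), so the number of vowels is not what conditions the rule; the final letter is.
"fabod" ends in -d. The stems ending in -d (manafid → manafiddoth, fuhud → fuhuddoth) double the final consonant and add -oth.
So fabod → faboddoth.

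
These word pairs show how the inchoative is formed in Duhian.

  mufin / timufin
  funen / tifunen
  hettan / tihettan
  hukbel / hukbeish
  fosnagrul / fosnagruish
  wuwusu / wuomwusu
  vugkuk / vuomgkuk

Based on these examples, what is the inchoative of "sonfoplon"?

funen and hukbel both have last vowel 'e' yet inflect differently (tifunen, hukbeish), so the last vowel is not what conditions the rule; the final letter is.
"sonfoplon" ends in -n. The stems ending in -n (mufin → timufin, funen → tifunen, hettan → tihettan) add the prefix ti-.
So sonfoplon → tisonfoplon.

tisonfoplon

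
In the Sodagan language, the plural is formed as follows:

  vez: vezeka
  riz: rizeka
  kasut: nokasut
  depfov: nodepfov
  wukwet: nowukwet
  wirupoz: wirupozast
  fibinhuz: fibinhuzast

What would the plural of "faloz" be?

vez and wirupoz both end in -z yet inflect differently (vezeka, wirupozast), so the final letter is not what conditions the rule; the number of vowels is.
"faloz" has 2 vowels. The stems with 2 vowels (kasut → nokasut, depfov → nodepfov, wukwet → nowukwet) add the prefix no-.
So faloz → nofaloz.

nofaloz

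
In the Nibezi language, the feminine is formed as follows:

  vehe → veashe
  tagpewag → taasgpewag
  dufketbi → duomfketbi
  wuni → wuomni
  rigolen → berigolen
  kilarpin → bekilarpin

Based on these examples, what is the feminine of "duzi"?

kilarpin and dufketbi both have last vowel 'i' yet inflect differently (bekilarpin, duomfketbi), so the last vowel is not what conditions the rule; the final letter is.
"duzi" ends in -i. The stems ending in -i (dufketbi → duomfketbi, wuni → wuomni) insert -om- after the first vowel.
The other patterns: stems ending in -n add the prefix be-; stems ending in -e or -g insert -as- after the first vowel.
So duzi → duomzi.

duomzi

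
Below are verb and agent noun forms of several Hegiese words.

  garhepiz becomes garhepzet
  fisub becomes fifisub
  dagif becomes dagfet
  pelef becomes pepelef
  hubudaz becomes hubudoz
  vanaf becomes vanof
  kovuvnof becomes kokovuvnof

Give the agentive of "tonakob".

totonakob

dagif and vanaf both end in -f yet inflect differently (dagfet, vanof), so the final letter is not what conditions the rule; the last vowel is.
"tonakob" has last vowel 'o'. The one such stem in the data (kovuvnof → kokovuvnof) repeats the first consonant+vowel as a prefix (as do fisub, pelef), so the same rule applies.
The other patterns: stems whose last vowel is 'i' delete the last vowel and add -et; stems whose last vowel is 'a' change the last vowel to 'o'.
So tonakob → totonakob.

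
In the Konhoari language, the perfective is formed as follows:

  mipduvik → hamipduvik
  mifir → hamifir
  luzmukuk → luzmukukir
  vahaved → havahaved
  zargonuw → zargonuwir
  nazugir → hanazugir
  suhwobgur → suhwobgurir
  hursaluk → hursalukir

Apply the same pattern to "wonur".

"wonur" has last vowel 'u'. The stems whose last vowel is 'u' (hursaluk → hursalukir, luzmukuk → luzmukukir, suhwobgur → suhwobgurir) add -ir.
So wonur → wonurir.

wonurir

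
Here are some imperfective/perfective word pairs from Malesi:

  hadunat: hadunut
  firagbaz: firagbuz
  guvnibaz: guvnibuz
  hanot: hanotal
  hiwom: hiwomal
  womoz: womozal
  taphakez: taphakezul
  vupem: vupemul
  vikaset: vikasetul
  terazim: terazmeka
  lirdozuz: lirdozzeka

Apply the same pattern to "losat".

hadunat and hanot both end in -t yet inflect differently (hadunut, hanotal), so the final letter is not what conditions the rule; the last vowel is.
"losat" has last vowel 'a'. The stems whose last vowel is 'a' (hadunat → hadunut, firagbaz → firagbuz, guvnibaz → guvnibuz) change the last vowel to 'u'.
The other patterns: stems whose last vowel is 'o' add -al; stems whose last vowel is 'e' add -ul; stems whose last vowel is 'i' or 'u' delete the last vowel and add -eka.
So losat → losut.

losut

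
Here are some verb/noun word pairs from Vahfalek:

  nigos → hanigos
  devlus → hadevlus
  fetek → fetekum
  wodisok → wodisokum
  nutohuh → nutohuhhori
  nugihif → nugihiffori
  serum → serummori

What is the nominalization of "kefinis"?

nigos and wodisok both have last vowel 'o' yet inflect differently (hanigos, wodisokum), so the last vowel is not what conditions the rule; the final letter is.
"kefinis" ends in -s. The stems ending in -s (nigos → hanigos, devlus → hadevlus) add the prefix ha-.
So kefinis → hakefinis.

hakefinis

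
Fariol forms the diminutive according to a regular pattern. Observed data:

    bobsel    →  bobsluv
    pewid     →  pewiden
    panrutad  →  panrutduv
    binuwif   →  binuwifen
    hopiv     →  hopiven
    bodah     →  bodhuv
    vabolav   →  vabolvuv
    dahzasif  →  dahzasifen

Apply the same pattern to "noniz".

pewid and panrutad both end in -d yet inflect differently (pewiden, panrutduv), so the final letter is not what conditions the rule; the last vowel is.
"noniz" has last vowel 'i'. The stems whose last vowel is 'i' (dahzasif → dahzasifen, pewid → pewiden, hopiv → hopiven) add -en.
The other pattern: stems whose last vowel is 'a' or 'e' delete the last vowel and add -uv.
So noniz → nonizen.

nonizen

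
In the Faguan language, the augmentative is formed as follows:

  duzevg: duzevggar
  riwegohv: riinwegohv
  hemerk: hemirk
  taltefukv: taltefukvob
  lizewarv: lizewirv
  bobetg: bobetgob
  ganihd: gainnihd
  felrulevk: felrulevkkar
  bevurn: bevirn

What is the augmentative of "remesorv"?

remesirv

"remesorv" has second-to-last letter 'r'. The stems whose second-to-last letter is 'r' (bevurn → bevirn, hemerk → hemirk, lizewarv → lizewirv) change the last vowel to 'i'.
The other patterns: stems whose second-to-last letter is 'v' double the final consonant and add -ar; stems whose second-to-last letter is 'h' insert -in- after the first vowel; stems whose second-to-last letter is 'k' or 't' add -ob.
So remesorv → remesirv.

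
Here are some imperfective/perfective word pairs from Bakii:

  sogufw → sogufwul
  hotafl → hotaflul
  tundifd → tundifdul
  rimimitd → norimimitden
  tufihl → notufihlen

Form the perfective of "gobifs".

"gobifs" has second-to-last letter 'f'. The stems whose second-to-last letter is 'f' (sogufw → sogufwul, hotafl → hotaflul, tundifd → tundifdul) add -ul.
So gobifs → gobifsul.

gobifsul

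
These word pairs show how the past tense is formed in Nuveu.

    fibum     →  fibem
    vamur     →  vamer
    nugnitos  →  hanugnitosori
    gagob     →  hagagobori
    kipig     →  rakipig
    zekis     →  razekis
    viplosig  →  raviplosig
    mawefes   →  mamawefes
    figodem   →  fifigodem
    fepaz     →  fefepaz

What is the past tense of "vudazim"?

ravudazim

"vudazim" has last vowel 'i'. The stems whose last vowel is 'i' (kipig → rakipig, zekis → razekis, viplosig → raviplosig) add the prefix ra-.
The other patterns: stems whose last vowel is 'u' change the last vowel to 'e'; stems whose last vowel is 'o' add ha- … -ori around the stem; stems whose last vowel is 'a' or 'e' repeat the first consonant+vowel as a prefix.
So vudazim → ravudazim.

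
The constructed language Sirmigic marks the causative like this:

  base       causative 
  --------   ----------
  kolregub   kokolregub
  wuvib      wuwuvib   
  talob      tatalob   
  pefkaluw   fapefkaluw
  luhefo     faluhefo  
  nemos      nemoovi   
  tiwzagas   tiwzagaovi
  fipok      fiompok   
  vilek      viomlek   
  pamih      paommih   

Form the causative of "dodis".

kolregub and pefkaluw both have last vowel 'u' yet inflect differently (kokolregub, fapefkaluw), so the last vowel is not what conditions the rule; the final letter is.
"dodis" ends in -s. The stems ending in -s (nemos → nemoovi, tiwzagas → tiwzagaovi) drop the final letter and add -ovi.
The other patterns: stems ending in -b repeat the first consonant+vowel as a prefix; stems ending in -o or -w add the prefix fa-; stems ending in -h or -k insert -om- after the first vowel.
So dodis → dodiovi.

dodiovi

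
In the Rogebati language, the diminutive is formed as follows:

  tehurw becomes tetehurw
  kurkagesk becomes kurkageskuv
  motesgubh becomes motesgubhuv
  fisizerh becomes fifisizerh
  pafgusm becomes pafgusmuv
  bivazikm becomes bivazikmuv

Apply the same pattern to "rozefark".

fisizerh and motesgubh both end in -h yet inflect differently (fifisizerh, motesgubhuv), so the final letter is not what conditions the rule; the second-to-last letter is.
"rozefark" has second-to-last letter 'r'. The stems whose second-to-last letter is 'r' (tehurw → tetehurw, fisizerh → fifisizerh) repeat the first consonant+vowel as a prefix.
The other pattern: stems whose second-to-last letter is 'b', 'k' or 's' add -uv.
So rozefark → rorozefark.

rorozefark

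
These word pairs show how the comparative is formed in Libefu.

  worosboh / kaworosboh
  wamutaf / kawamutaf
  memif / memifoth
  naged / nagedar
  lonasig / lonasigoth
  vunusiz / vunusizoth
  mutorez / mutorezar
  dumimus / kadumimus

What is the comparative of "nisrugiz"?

nisrugizoth

vunusiz and mutorez both end in -z yet inflect differently (vunusizoth, mutorezar), so the final letter is not what conditions the rule; the last vowel is.
"nisrugiz" has last vowel 'i'. The stems whose last vowel is 'i' (lonasig → lonasigoth, vunusiz → vunusizoth, memif → memifoth) add -oth.
The other patterns: stems whose last vowel is 'e' add -ar; stems whose last vowel is 'a', 'o' or 'u' add the prefix ka-.
So nisrugiz → nisrugizoth.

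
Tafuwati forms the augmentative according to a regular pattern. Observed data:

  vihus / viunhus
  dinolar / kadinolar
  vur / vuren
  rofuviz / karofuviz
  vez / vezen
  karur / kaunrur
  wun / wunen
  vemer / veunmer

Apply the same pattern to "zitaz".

"zitaz" has 2 vowels. The stems with 2 vowels (vihus → viunhus, karur → kaunrur, vemer → veunmer) insert -un- after the first vowel.
So zitaz → ziuntaz.

ziuntaz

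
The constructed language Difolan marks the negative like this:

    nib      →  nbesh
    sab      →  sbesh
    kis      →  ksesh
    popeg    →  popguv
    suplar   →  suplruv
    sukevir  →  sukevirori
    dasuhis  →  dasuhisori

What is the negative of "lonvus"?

lonvsuv

"lonvus" has 2 vowels. The stems with 2 vowels (popeg → popguv, suplar → suplruv) delete the last vowel and add -uv.
So lonvus → lonvsuv.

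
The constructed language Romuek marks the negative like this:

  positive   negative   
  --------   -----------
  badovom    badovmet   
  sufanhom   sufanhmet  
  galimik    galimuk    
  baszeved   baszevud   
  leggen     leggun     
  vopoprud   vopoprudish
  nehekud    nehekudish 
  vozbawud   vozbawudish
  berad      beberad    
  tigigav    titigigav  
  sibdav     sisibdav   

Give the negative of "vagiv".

vaguv

baszeved and vopoprud both end in -d yet inflect differently (baszevud, vopoprudish), so the final letter is not what conditions the rule; the last vowel is.
"vagiv" has last vowel 'i'. The one such stem in the data (galimik → galimuk) changes the last vowel to 'u' (as do baszeved, leggen), so the same rule applies.
The other patterns: stems whose last vowel is 'o' delete the last vowel and add -et; stems whose last vowel is 'u' add -ish; stems whose last vowel is 'a' repeat the first consonant+vowel as a prefix.
So vagiv → vaguv.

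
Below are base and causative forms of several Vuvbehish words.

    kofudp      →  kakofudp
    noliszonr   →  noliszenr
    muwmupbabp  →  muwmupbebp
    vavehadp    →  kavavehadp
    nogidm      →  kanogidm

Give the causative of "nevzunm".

nevzenm

vavehadp and muwmupbabp both end in -p yet inflect differently (kavavehadp, muwmupbebp), so the final letter is not what conditions the rule; the second-to-last letter is.
"nevzunm" has second-to-last letter 'n'. The one such stem in the data (noliszonr → noliszenr) changes the last vowel to 'e' (as does muwmupbabp), so the same rule applies.
The other pattern: stems whose second-to-last letter is 'd' add the prefix ka-.
So nevzunm → nevzenm.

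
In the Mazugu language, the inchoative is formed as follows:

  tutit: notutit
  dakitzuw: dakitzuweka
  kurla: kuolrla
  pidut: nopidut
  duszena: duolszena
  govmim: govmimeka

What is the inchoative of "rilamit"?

pidut and dakitzuw both have last vowel 'u' yet inflect differently (nopidut, dakitzuweka), so the last vowel is not what conditions the rule; the final letter is.
"rilamit" ends in -t. The stems ending in -t (pidut → nopidut, tutit → notutit) add the prefix no-.
The other patterns: stems ending in -a insert -ol- after the first vowel; stems ending in -m or -w add -eka.
So rilamit → norilamit.

norilamit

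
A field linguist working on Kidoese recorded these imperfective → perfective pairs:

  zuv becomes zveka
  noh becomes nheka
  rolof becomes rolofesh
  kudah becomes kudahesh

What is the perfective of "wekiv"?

wekivesh

"wekiv" has 2 vowels. The stems with 2 vowels (rolof → rolofesh, kudah → kudahesh) add -esh.
The other pattern: stems with 1 vowel delete the last vowel and add -eka.
So wekiv → wekivesh.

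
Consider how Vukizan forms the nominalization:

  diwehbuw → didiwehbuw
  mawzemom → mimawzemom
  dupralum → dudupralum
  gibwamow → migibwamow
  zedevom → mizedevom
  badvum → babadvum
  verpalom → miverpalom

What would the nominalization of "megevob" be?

mimegevob

"megevob" has last vowel 'o'. The stems whose last vowel is 'o' (verpalom → miverpalom, mawzemom → mimawzemom, zedevom → mizedevom) add the prefix mi-.
The other pattern: stems whose last vowel is 'u' repeat the first consonant+vowel as a prefix.
So megevob → mimegevob.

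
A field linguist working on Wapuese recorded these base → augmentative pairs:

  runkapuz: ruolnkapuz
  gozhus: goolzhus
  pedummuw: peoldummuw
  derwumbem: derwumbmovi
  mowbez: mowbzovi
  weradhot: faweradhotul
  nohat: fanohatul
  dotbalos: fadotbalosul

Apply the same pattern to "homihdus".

hoolmihdus

"homihdus" has last vowel 'u'. The stems whose last vowel is 'u' (runkapuz → ruolnkapuz, gozhus → goolzhus, pedummuw → peoldummuw) insert -ol- after the first vowel.
So homihdus → hoolmihdus.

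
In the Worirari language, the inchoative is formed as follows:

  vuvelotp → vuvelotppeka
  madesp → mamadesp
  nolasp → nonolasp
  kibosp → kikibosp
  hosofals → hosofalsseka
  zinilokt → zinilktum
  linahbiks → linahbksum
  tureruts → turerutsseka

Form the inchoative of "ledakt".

linahbiks and tureruts both end in -s yet inflect differently (linahbksum, turerutsseka), so the final letter is not what conditions the rule; the second-to-last letter is.
"ledakt" has second-to-last letter 'k'. The stems whose second-to-last letter is 'k' (zinilokt → zinilktum, linahbiks → linahbksum) delete the last vowel and add -um.
The other patterns: stems whose second-to-last letter is 's' repeat the first consonant+vowel as a prefix; stems whose second-to-last letter is 'l' or 't' double the final consonant and add -eka.
So ledakt → ledktum.

ledktum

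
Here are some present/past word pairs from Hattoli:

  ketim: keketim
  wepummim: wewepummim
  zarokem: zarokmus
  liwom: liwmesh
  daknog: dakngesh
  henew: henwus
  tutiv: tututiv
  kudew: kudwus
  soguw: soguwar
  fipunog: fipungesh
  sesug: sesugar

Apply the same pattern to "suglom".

zarokem and wepummim both end in -m yet inflect differently (zarokmus, wewepummim), so the final letter is not what conditions the rule; the last vowel is.
"suglom" has last vowel 'o'. The stems whose last vowel is 'o' (liwom → liwmesh, daknog → dakngesh, fipunog → fipungesh) delete the last vowel and add -esh.
The other patterns: stems whose last vowel is 'e' delete the last vowel and add -us; stems whose last vowel is 'i' repeat the first consonant+vowel as a prefix; stems whose last vowel is 'u' add -ar.
So suglom → suglmesh.

suglmesh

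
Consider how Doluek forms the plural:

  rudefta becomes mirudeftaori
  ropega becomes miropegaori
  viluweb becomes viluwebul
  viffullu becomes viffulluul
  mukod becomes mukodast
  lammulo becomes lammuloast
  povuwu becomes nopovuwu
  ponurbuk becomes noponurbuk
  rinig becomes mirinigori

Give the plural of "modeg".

modegast

"modeg" begins with m-. The one such stem in the data (mukod → mukodast) adds -ast, so the same rule applies.
The other patterns: stems beginning with v- add -ul; stems beginning with p- add the prefix no-; stems beginning with r- add mi- … -ori around the stem.
So modeg → modegast.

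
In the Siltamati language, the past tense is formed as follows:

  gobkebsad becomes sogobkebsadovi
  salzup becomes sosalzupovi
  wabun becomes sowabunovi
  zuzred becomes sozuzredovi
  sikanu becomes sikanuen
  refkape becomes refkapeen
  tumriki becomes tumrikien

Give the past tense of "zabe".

zabeen

"zabe" ends in a vowel. The stems ending in a vowel (sikanu → sikanuen, refkape → refkapeen, tumriki → tumrikien) add -en.
So zabe → zabeen.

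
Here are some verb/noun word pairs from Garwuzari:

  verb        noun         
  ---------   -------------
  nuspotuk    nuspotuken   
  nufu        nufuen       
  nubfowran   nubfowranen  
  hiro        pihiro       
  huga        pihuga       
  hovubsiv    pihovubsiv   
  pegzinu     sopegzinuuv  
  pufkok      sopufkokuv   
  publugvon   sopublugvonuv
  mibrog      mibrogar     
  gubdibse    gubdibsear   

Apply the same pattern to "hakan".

nufu and pegzinu both end in -u yet inflect differently (nufuen, sopegzinuuv), so the final letter is not what conditions the rule; the first letter is.
"hakan" begins with h-. The stems beginning with h- (hiro → pihiro, huga → pihuga, hovubsiv → pihovubsiv) add the prefix pi-.
So hakan → pihakan.

pihakan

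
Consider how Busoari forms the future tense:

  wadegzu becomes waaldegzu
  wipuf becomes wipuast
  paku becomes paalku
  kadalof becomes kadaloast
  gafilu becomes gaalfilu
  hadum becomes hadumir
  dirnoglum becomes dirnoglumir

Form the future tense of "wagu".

waalgu

"wagu" ends in -u. The stems ending in -u (gafilu → gaalfilu, wadegzu → waaldegzu, paku → paalku) insert -al- after the first vowel.
So wagu → waalgu.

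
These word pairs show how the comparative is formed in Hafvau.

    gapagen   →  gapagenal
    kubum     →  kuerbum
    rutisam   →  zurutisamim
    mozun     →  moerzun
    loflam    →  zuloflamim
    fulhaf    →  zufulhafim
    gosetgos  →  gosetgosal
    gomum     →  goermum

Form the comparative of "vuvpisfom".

"vuvpisfom" has last vowel 'o'. The one such stem in the data (gosetgos → gosetgosal) adds -al, so the same rule applies.
So vuvpisfom → vuvpisfomal.

vuvpisfomal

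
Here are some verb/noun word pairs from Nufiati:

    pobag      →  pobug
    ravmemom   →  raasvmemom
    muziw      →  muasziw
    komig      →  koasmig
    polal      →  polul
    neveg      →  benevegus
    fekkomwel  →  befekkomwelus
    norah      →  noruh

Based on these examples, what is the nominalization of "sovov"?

soasvov

"sovov" has last vowel 'o'. The one such stem in the data (ravmemom → raasvmemom) inserts -as- after the first vowel (as do muziw, komig), so the same rule applies.
The other patterns: stems whose last vowel is 'e' add be- … -us around the stem; stems whose last vowel is 'a' change the last vowel to 'u'.
So sovov → soasvov.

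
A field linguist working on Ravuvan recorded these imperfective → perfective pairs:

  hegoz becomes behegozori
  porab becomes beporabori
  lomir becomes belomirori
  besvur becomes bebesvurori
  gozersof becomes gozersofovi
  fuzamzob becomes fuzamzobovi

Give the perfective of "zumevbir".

zumevbirovi

porab and fuzamzob both end in -b yet inflect differently (beporabori, fuzamzobovi), so the final letter is not what conditions the rule; the number of vowels is.
"zumevbir" has 3 vowels. The stems with 3 vowels (gozersof → gozersofovi, fuzamzob → fuzamzobovi) add -ovi.
The other pattern: stems with 2 vowels add be- … -ori around the stem.
So zumevbir → zumevbirovi.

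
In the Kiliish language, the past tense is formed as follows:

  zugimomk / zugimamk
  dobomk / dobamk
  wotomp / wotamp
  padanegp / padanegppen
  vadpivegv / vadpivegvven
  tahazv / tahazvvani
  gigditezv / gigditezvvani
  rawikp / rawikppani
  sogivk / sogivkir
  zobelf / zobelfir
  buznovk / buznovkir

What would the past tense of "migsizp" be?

wotomp and padanegp both end in -p yet inflect differently (wotamp, padanegppen), so the final letter is not what conditions the rule; the second-to-last letter is.
"migsizp" has second-to-last letter 'z'. The stems whose second-to-last letter is 'z' (tahazv → tahazvvani, gigditezv → gigditezvvani) double the final consonant and add -ani.
So migsizp → migsizppani.

migsizppani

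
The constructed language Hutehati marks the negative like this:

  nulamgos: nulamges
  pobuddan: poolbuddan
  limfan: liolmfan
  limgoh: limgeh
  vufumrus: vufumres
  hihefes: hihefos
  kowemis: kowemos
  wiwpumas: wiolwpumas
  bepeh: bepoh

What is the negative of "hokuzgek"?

hokuzgok

hihefes and wiwpumas both end in -s yet inflect differently (hihefos, wiolwpumas), so the final letter is not what conditions the rule; the last vowel is.
"hokuzgek" has last vowel 'e'. The stems whose last vowel is 'e' (bepeh → bepoh, hihefes → hihefos) change the last vowel to 'o'.
The other patterns: stems whose last vowel is 'a' insert -ol- after the first vowel; stems whose last vowel is 'o' or 'u' change the last vowel to 'e'.
So hokuzgek → hokuzgok.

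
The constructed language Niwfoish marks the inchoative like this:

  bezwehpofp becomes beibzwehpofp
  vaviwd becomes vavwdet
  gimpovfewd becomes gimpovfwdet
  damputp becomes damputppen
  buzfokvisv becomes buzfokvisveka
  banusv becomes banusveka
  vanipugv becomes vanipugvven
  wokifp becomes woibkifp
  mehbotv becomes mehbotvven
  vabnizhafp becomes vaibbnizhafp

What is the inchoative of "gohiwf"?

gohwfet

"gohiwf" has second-to-last letter 'w'. The stems whose second-to-last letter is 'w' (gimpovfewd → gimpovfwdet, vaviwd → vavwdet) delete the last vowel and add -et.
The other patterns: stems whose second-to-last letter is 'f' insert -ib- after the first vowel; stems whose second-to-last letter is 's' add -eka; stems whose second-to-last letter is 'g' or 't' double the final consonant and add -en.
So gohiwf → gohwfet.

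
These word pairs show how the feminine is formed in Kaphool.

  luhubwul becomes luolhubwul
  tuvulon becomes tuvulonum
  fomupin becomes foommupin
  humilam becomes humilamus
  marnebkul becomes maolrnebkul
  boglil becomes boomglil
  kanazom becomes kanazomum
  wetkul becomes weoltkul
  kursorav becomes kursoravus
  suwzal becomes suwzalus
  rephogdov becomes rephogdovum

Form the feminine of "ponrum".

poolnrum

boglil and wetkul both end in -l yet inflect differently (boomglil, weoltkul), so the final letter is not what conditions the rule; the last vowel is.
"ponrum" has last vowel 'u'. The stems whose last vowel is 'u' (wetkul → weoltkul, marnebkul → maolrnebkul, luhubwul → luolhubwul) insert -ol- after the first vowel.
The other patterns: stems whose last vowel is 'i' insert -om- after the first vowel; stems whose last vowel is 'o' add -um; stems whose last vowel is 'a' add -us.
So ponrum → poolnrum.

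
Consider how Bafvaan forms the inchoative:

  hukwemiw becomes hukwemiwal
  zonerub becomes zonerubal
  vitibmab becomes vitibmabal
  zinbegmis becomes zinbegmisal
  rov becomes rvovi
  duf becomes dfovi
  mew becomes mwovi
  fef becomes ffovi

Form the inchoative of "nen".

nnovi

hukwemiw and mew both end in -w yet inflect differently (hukwemiwal, mwovi), so the final letter is not what conditions the rule; the number of vowels is.
"nen" has 1 vowel. The stems with 1 vowel (rov → rvovi, duf → dfovi, mew → mwovi) delete the last vowel and add -ovi.
So nen → nnovi.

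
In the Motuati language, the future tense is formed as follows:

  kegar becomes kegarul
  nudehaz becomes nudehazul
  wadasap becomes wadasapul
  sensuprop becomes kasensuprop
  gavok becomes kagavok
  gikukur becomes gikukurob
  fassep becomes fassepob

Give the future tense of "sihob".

"sihob" has last vowel 'o'. The stems whose last vowel is 'o' (sensuprop → kasensuprop, gavok → kagavok) add the prefix ka-.
The other patterns: stems whose last vowel is 'a' add -ul; stems whose last vowel is 'e' or 'u' add -ob.
So sihob → kasihob.

kasihob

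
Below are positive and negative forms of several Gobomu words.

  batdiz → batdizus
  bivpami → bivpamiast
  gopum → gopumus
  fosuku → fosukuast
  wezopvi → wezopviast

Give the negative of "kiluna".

kilunaast

"kiluna" ends in a vowel. The stems ending in a vowel (fosuku → fosukuast, wezopvi → wezopviast, bivpami → bivpamiast) add -ast.
The other pattern: stems ending in a consonant add -us.
So kiluna → kilunaast.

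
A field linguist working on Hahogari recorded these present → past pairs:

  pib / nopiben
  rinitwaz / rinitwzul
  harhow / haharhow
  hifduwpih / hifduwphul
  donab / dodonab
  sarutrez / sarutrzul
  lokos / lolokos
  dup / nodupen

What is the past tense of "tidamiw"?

"tidamiw" has 3 vowels. The stems with 3 vowels (sarutrez → sarutrzul, rinitwaz → rinitwzul, hifduwpih → hifduwphul) delete the last vowel and add -ul.
The other patterns: stems with 1 vowel add no- … -en around the stem; stems with 2 vowels repeat the first consonant+vowel as a prefix.
So tidamiw → tidamwul.

tidamwul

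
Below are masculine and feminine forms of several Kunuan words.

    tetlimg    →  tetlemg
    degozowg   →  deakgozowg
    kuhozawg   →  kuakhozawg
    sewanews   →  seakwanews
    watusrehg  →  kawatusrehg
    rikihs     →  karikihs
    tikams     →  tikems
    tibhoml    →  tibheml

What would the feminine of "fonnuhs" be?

kafonnuhs

sewanews and rikihs both end in -s yet inflect differently (seakwanews, karikihs), so the final letter is not what conditions the rule; the second-to-last letter is.
"fonnuhs" has second-to-last letter 'h'. The stems whose second-to-last letter is 'h' (rikihs → karikihs, watusrehg → kawatusrehg) add the prefix ka-.
So fonnuhs → kafonnuhs.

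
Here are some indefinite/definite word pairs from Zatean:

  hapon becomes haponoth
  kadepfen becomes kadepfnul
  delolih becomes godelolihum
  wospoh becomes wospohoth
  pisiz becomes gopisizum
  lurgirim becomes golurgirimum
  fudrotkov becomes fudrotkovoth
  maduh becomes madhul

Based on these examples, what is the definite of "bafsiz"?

wospoh and delolih both end in -h yet inflect differently (wospohoth, godelolihum), so the final letter is not what conditions the rule; the last vowel is.
"bafsiz" has last vowel 'i'. The stems whose last vowel is 'i' (delolih → godelolihum, pisiz → gopisizum, lurgirim → golurgirimum) add go- … -um around the stem.
The other patterns: stems whose last vowel is 'o' add -oth; stems whose last vowel is 'e' or 'u' delete the last vowel and add -ul.
So bafsiz → gobafsizum.

gobafsizum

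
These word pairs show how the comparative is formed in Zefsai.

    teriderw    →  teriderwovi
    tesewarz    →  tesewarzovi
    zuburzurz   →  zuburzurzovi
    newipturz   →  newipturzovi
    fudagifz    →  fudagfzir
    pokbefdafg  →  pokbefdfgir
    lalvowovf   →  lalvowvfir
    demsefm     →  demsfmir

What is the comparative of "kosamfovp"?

tesewarz and fudagifz both end in -z yet inflect differently (tesewarzovi, fudagfzir), so the final letter is not what conditions the rule; the second-to-last letter is.
"kosamfovp" has second-to-last letter 'v'. The one such stem in the data (lalvowovf → lalvowvfir) deletes the last vowel and adds -ir (as do fudagifz, pokbefdafg), so the same rule applies.
The other pattern: stems whose second-to-last letter is 'r' add -ovi.
So kosamfovp → kosamfvpir.

kosamfvpir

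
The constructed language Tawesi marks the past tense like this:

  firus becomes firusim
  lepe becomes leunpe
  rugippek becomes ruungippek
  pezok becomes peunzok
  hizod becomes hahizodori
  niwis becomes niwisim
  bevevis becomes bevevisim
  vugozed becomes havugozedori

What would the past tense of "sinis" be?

"sinis" ends in -s. The stems ending in -s (bevevis → bevevisim, firus → firusim, niwis → niwisim) add -im.
So sinis → sinisim.

sinisim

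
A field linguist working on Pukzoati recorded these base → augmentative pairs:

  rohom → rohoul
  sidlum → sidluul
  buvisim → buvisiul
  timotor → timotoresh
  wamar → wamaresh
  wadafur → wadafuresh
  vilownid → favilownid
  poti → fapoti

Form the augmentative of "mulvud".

"mulvud" ends in -d. The one such stem in the data (vilownid → favilownid) adds the prefix fa-, so the same rule applies.
The other patterns: stems ending in -m drop the final letter and add -ul; stems ending in -r add -esh.
So mulvud → famulvud.

famulvud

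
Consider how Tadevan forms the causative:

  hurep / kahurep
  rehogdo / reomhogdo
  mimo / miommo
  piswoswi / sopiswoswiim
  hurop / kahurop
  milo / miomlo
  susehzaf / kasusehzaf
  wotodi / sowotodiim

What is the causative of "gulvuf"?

"gulvuf" ends in -f. The one such stem in the data (susehzaf → kasusehzaf) adds the prefix ka-, so the same rule applies.
The other patterns: stems ending in -o insert -om- after the first vowel; stems ending in -i add so- … -im around the stem.
So gulvuf → kagulvuf.

kagulvuf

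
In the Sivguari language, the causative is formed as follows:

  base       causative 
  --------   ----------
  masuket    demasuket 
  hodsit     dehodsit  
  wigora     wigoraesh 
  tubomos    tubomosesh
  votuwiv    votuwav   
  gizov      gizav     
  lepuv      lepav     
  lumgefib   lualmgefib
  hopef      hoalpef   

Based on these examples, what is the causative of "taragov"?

hodsit and votuwiv both have last vowel 'i' yet inflect differently (dehodsit, votuwav), so the last vowel is not what conditions the rule; the final letter is.
"taragov" ends in -v. The stems ending in -v (votuwiv → votuwav, gizov → gizav, lepuv → lepav) change the last vowel to 'a'.
So taragov → taragav.

taragav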